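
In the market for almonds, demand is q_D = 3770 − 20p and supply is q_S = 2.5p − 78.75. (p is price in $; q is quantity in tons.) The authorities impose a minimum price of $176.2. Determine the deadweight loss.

In inverse form: demand p = 188.5 − 0.05q, supply p = 31.5 + 0.4q.
Competitive equilibrium: 188.5 − 0.05q = 31.5 + 0.4q → q* = 348.8889, p* = 171.0556.
At the floor p = 176.2, quantity demanded = (188.5 − 176.2)/0.05 = 246.
Sellers' marginal cost at q' = 246: 31.5 + 0.4·246 = 129.9.
Δq = 348.8889 − 246 = 102.8889; wedge = 176.2 − 129.9 = 46.3.
The triangle = ½ × 102.8889 × 46.3 = $2381.88.

$2381.88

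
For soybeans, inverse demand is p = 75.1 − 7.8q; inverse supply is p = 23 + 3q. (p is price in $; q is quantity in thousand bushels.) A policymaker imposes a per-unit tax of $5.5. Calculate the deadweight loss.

Competitive equilibrium: 75.1 − 7.8q = 23 + 3q → q* = 4.8241, p* = 37.4722.
With the tax, the buyer price exceeds the seller price by 5.5: (75.1 − 7.8q) − (23 + 3q) = 5.5 → q' = 4.3148.
Δq = 4.8241 − 4.3148 = 0.5093; the wedge equals the tax, 5.5.
Welfare loss = ½ × 0.5093 × 5.5 = $1.40 thousand.

$1.40 thousand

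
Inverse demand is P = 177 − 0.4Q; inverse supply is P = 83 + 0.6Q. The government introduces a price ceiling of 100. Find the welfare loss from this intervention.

Competitive equilibrium: 177 − 0.4Q = 83 + 0.6Q → Q* = 94, P* = 139.4.
At the ceiling P = 100, quantity supplied = (100 − 83)/0.6 = 28.3333.
Willingness to pay at Q' = 28.3333: 177 − 0.4·28.3333 = 165.6667.
ΔQ = 94 − 28.3333 = 65.6667; wedge = 165.6667 − 100 = 65.6667.
Welfare loss = ½ × 65.6667 × 65.6667 = 2156.06.

2156.06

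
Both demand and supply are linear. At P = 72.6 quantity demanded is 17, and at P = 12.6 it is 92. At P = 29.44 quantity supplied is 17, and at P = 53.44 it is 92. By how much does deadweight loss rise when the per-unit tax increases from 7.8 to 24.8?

247.41

Demand slope = (12.6 − 72.6)/(92 − 17) = −0.8, so P = 86.2 − 0.8Q.
Supply slope = (53.44 − 29.44)/(92 − 17) = 0.32, so P = 24 + 0.32Q.
Competitive equilibrium: 86.2 − 0.8Q = 24 + 0.32Q → Q* = 55.5357, P* = 41.7714.
For a per-unit tax t: ΔQ = t/1.12, so DWL = ½·t·(t/1.12) = t²/2.24.
At t = 7.8: DWL = 27.161. At t = 24.8: DWL = 274.571.
Increase = 274.571 − 27.161 = 247.41.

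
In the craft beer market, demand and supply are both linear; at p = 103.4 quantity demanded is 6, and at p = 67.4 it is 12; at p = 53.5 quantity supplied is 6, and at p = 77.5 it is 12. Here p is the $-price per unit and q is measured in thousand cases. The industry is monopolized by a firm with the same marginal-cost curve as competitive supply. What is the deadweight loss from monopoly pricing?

$84.92 thousand

Demand slope = (67.4 − 103.4)/(12 − 6) = −6, so p = 139.4 − 6q.
Supply slope = (77.5 − 53.5)/(12 − 6) = 4, so p = 29.5 + 4q.
Competitive equilibrium: 139.4 − 6q = 29.5 + 4q → q* = 10.99, p* = 73.46.
Marginal revenue: MR = 139.4 − 12q. Set MR = MC: 139.4 − 12q = 29.5 + 4q → q_m = 6.8688.
Price p_m = 139.4 − 6·6.8688 = 98.1872; MC(q_m) = 29.5 + 4·6.8688 = 56.9752.
Competitive q* = 10.99, so Δq = 4.1212; wedge = 98.1872 − 56.9752 = 41.212.
Welfare loss = ½ × 4.1212 × 41.212 = $84.92 thousand.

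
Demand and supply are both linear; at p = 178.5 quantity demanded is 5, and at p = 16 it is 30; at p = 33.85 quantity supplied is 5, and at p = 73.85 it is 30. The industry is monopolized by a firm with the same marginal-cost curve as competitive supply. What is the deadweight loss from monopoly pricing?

419.42

Demand slope = (16 − 178.5)/(30 − 5) = −6.5, so p = 211 − 6.5q.
Supply slope = (73.85 − 33.85)/(30 − 5) = 1.6, so p = 25.85 + 1.6q.
Competitive equilibrium: 211 − 6.5q = 25.85 + 1.6q → q* = 22.858, p* = 62.4228.
Marginal revenue: MR = 211 − 13q. Set MR = MC: 211 − 13q = 25.85 + 1.6q → q_m = 12.6815.
Price p_m = 211 − 6.5·12.6815 = 128.5703; MC(q_m) = 25.85 + 1.6·12.6815 = 46.1404.
Competitive q* = 22.858, so Δq = 10.1765; wedge = 128.5703 − 46.1404 = 82.4299.
DWL = ½ × 10.1765 × 82.4299 = 419.42.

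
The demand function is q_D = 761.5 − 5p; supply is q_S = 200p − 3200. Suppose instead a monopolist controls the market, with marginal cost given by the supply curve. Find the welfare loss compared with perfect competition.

11049.89

In inverse form: demand p = 152.3 − 0.2q, supply p = 16 + 0.005q.
Competitive equilibrium: 152.3 − 0.2q = 16 + 0.005q → q* = 664.878, p* = 19.3244.
Marginal revenue: MR = 152.3 − 0.4q. Set MR = MC: 152.3 − 0.4q = 16 + 0.005q → q_m = 336.5432.
Price p_m = 152.3 − 0.2·336.5432 = 84.9914; MC(q_m) = 16 + 0.005·336.5432 = 17.6827.
Competitive q* = 664.878, so Δq = 328.3348; wedge = 84.9914 − 17.6827 = 67.3087.
Welfare loss = ½ × 328.3348 × 67.3087 = 11049.89.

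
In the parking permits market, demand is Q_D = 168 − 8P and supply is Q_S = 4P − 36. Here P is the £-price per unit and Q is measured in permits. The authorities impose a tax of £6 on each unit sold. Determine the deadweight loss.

£48

In inverse form: demand P = 21 − 0.125Q, supply P = 9 + 0.25Q.
Competitive equilibrium: 21 − 0.125Q = 9 + 0.25Q → Q* = 32, P* = 17.
With the tax, the buyer price exceeds the seller price by 6: (21 − 0.125Q) − (9 + 0.25Q) = 6 → Q' = 16.
ΔQ = 32 − 16 = 16; the wedge equals the tax, 6.
DWL = ½ × 16 × 6 = £48.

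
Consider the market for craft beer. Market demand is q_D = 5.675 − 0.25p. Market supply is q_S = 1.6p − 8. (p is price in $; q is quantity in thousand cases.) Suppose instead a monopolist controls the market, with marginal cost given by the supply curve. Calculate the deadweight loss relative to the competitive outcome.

In inverse form: demand p = 22.7 − 4q, supply p = 5 + 0.625q.
Competitive equilibrium: 22.7 − 4q = 5 + 0.625q → q* = 3.827, p* = 7.3919.
Marginal revenue: MR = 22.7 − 8q. Set MR = MC: 22.7 − 8q = 5 + 0.625q → q_m = 2.0522.
Price p_m = 22.7 − 4·2.0522 = 14.4912; MC(q_m) = 5 + 0.625·2.0522 = 6.2826.
Competitive q* = 3.827, so Δq = 1.7748; wedge = 14.4912 − 6.2826 = 8.2086.
Welfare loss = ½ × 1.7748 × 8.2086 = $7.28 thousand.

$7.28 thousand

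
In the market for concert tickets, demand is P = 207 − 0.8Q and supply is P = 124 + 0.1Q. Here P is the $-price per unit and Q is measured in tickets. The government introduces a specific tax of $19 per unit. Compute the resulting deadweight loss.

$200.56

Competitive equilibrium: 207 − 0.8Q = 124 + 0.1Q → Q* = 92.2222, P* = 133.2222.
With the tax, the buyer price exceeds the seller price by 19: (207 − 0.8Q) − (124 + 0.1Q) = 19 → Q' = 71.1111.
ΔQ = 92.2222 − 71.1111 = 21.1111; the wedge equals the tax, 19.
Deadweight loss = ½ × 21.1111 × 19 = $200.56.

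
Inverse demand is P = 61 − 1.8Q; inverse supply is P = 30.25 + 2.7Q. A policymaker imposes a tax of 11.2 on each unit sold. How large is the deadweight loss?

13.94

Competitive equilibrium: 61 − 1.8Q = 30.25 + 2.7Q → Q* = 6.8333, P* = 48.7.
With the tax, the buyer price exceeds the seller price by 11.2: (61 − 1.8Q) − (30.25 + 2.7Q) = 11.2 → Q' = 4.3444.
ΔQ = 6.8333 − 4.3444 = 2.4889; the wedge equals the tax, 11.2.
DWL = ½ × 2.4889 × 11.2 = 13.94.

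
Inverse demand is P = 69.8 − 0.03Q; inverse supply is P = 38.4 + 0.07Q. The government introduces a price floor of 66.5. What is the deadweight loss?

2080.80

Competitive equilibrium: 69.8 − 0.03Q = 38.4 + 0.07Q → Q* = 314, P* = 60.38.
At the floor P = 66.5, quantity demanded = (69.8 − 66.5)/0.03 = 110.
Sellers' marginal cost at Q' = 110: 38.4 + 0.07·110 = 46.1.
ΔQ = 314 − 110 = 204; wedge = 66.5 − 46.1 = 20.4.
Welfare loss = ½ × 204 × 20.4 = 2080.80.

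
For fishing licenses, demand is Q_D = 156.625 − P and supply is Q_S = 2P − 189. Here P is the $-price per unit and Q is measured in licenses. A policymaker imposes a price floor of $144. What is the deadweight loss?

In inverse form: demand P = 156.625 − Q, supply P = 94.5 + 0.5Q.
Competitive equilibrium: 156.625 − Q = 94.5 + 0.5Q → Q* = 41.4167, P* = 115.2083.
At the floor P = 144, quantity demanded = (156.625 − 144)/1 = 12.625.
Sellers' marginal cost at Q' = 12.625: 94.5 + 0.5·12.625 = 100.8125.
ΔQ = 41.4167 − 12.625 = 28.7917; wedge = 144 − 100.8125 = 43.1875.
DWL = ½ × 28.7917 × 43.1875 = $621.72.

$621.72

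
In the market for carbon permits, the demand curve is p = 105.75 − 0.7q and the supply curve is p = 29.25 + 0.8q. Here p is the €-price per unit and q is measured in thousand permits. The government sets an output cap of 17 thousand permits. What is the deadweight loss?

Competitive equilibrium: 105.75 − 0.7q = 29.25 + 0.8q → q* = 51, p* = 70.05.
At q = 17: demand price = 105.75 − 0.7·17 = 93.85; supply price = 29.25 + 0.8·17 = 42.85.
Δq = 51 − 17 = 34; wedge = 93.85 − 42.85 = 51.
Welfare loss = ½ × 34 × 51 = €867 thousand.

€867 thousand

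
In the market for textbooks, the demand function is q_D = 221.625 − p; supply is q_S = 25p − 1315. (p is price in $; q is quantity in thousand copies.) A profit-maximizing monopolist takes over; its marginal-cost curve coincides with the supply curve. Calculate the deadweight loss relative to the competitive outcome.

$3300.49 thousand

In inverse form: demand p = 221.625 − q, supply p = 52.6 + 0.04q.
Competitive equilibrium: 221.625 − q = 52.6 + 0.04q → q* = 162.524, p* = 59.101.
Marginal revenue: MR = 221.625 − 2q. Set MR = MC: 221.625 − 2q = 52.6 + 0.04q → q_m = 82.8554.
Price p_m = 221.625 − 1·82.8554 = 138.7696; MC(q_m) = 52.6 + 0.04·82.8554 = 55.9142.
Competitive q* = 162.524, so Δq = 79.6686; wedge = 138.7696 − 55.9142 = 82.8554.
Deadweight loss = ½ × 79.6686 × 82.8554 = $3300.49 thousand.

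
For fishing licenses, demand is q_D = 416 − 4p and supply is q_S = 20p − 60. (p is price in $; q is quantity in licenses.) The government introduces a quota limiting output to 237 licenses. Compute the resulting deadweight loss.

In inverse form: demand p = 104 − 0.25q, supply p = 3 + 0.05q.
Competitive equilibrium: 104 − 0.25q = 3 + 0.05q → q* = 336.6667, p* = 19.8333.
At q = 237: demand price = 104 − 0.25·237 = 44.75; supply price = 3 + 0.05·237 = 14.85.
Δq = 336.6667 − 237 = 99.6667; wedge = 44.75 − 14.85 = 29.9.
DWL = ½ × 99.6667 × 29.9 = $1490.02.

$1490.02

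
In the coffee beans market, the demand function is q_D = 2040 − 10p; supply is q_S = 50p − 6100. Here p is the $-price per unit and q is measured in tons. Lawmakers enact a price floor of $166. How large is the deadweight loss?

In inverse form: demand p = 204 − 0.1q, supply p = 122 + 0.02q.
Competitive equilibrium: 204 − 0.1q = 122 + 0.02q → q* = 683.3333, p* = 135.6667.
At the floor p = 166, quantity demanded = (204 − 166)/0.1 = 380.
Sellers' marginal cost at q' = 380: 122 + 0.02·380 = 129.6.
Δq = 683.3333 − 380 = 303.3333; wedge = 166 − 129.6 = 36.4.
The triangle = ½ × 303.3333 × 36.4 = $5520.67.

$5520.67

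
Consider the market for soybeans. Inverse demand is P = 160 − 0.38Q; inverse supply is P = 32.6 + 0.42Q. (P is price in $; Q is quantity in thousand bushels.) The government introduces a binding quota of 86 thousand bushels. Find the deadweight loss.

$2146.225 thousand

Competitive equilibrium: 160 − 0.38Q = 32.6 + 0.42Q → Q* = 159.25, P* = 99.485.
At Q = 86: demand price = 160 − 0.38·86 = 127.32; supply price = 32.6 + 0.42·86 = 68.72.
ΔQ = 159.25 − 86 = 73.25; wedge = 127.32 − 68.72 = 58.6.
DWL = ½ × 73.25 × 58.6 = $2146.225 thousand.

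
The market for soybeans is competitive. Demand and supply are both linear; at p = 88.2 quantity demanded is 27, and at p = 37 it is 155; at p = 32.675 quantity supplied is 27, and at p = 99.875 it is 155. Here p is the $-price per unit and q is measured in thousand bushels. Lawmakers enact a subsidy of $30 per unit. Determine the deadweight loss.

$486.49 thousand

Demand slope = (37 − 88.2)/(155 − 27) = −0.4, so p = 99 − 0.4q.
Supply slope = (99.875 − 32.675)/(155 − 27) = 0.525, so p = 18.5 + 0.525q.
Competitive equilibrium: 99 − 0.4q = 18.5 + 0.525q → q* = 87.027, p* = 64.1892.
The subsidy lowers effective supply by 30: p = 0.525q − 11.5.
New quantity: 99 − 0.4q = 0.525q − 11.5 → q' = 119.4595.
Overproduction Δq = 119.4595 − 87.027 = 32.4325; wedge = subsidy = 30.
Welfare loss = ½ × 32.4325 × 30 = $486.49 thousand.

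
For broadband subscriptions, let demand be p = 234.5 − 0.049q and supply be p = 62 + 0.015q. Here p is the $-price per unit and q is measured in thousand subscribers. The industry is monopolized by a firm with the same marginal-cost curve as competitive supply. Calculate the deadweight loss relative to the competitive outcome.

Competitive equilibrium: 234.5 − 0.049q = 62 + 0.015q → q* = 2695.3125, p* = 102.429688.
Marginal revenue: MR = 234.5 − 0.098q. Set MR = MC: 234.5 − 0.098q = 62 + 0.015q → q_m = 1526.548673.
Price p_m = 234.5 − 0.049·1526.548673 = 159.699115; MC(q_m) = 62 + 0.015·1526.548673 = 84.89823.
Competitive q* = 2695.3125, so Δq = 1168.763827; wedge = 159.699115 − 84.89823 = 74.800885.
Deadweight loss = ½ × 1168.763827 × 74.800885 = $43712.28 thousand.

$43712.28 thousand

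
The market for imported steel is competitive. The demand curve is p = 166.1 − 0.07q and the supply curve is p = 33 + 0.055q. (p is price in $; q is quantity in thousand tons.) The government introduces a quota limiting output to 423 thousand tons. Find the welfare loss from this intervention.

$25744.20 thousand

Competitive equilibrium: 166.1 − 0.07q = 33 + 0.055q → q* = 1064.8, p* = 91.564.
At q = 423: demand price = 166.1 − 0.07·423 = 136.49; supply price = 33 + 0.055·423 = 56.265.
Δq = 1064.8 − 423 = 641.8; wedge = 136.49 − 56.265 = 80.225.
Welfare loss = ½ × 641.8 × 80.225 = $25744.20 thousand.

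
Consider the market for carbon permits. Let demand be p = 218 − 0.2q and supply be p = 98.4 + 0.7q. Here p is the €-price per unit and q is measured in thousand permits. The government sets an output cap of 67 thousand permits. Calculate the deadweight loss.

Competitive equilibrium: 218 − 0.2q = 98.4 + 0.7q → q* = 132.8889, p* = 191.4222.
At q = 67: demand price = 218 − 0.2·67 = 204.6; supply price = 98.4 + 0.7·67 = 145.3.
Δq = 132.8889 − 67 = 65.8889; wedge = 204.6 − 145.3 = 59.3.
DWL = ½ × 65.8889 × 59.3 = €1953.61 thousand.

€1953.61 thousand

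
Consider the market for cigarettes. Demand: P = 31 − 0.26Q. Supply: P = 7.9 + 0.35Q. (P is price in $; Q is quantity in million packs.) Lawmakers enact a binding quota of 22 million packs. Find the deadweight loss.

$76.81 million

Competitive equilibrium: 31 − 0.26Q = 7.9 + 0.35Q → Q* = 37.8689, P* = 21.1541.
At Q = 22: demand price = 31 − 0.26·22 = 25.28; supply price = 7.9 + 0.35·22 = 15.6.
ΔQ = 37.8689 − 22 = 15.8689; wedge = 25.28 − 15.6 = 9.68.
DWL = ½ × 15.8689 × 9.68 = $76.81 million.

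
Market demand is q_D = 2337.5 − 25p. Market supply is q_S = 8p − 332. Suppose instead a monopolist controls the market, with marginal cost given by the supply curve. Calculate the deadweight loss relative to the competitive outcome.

311.96

In inverse form: demand p = 93.5 − 0.04q, supply p = 41.5 + 0.125q.
Competitive equilibrium: 93.5 − 0.04q = 41.5 + 0.125q → q* = 315.15152, p* = 80.89394.
Marginal revenue: MR = 93.5 − 0.08q. Set MR = MC: 93.5 − 0.08q = 41.5 + 0.125q → q_m = 253.65854.
Price p_m = 93.5 − 0.04·253.65854 = 83.35366; MC(q_m) = 41.5 + 0.125·253.65854 = 73.20732.
Competitive q* = 315.15152, so Δq = 61.49298; wedge = 83.35366 − 73.20732 = 10.14634.
DWL = ½ × 61.49298 × 10.14634 = 311.96.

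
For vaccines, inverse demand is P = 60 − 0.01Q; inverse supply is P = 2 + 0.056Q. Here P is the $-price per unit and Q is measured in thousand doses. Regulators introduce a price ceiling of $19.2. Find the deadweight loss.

Competitive equilibrium: 60 − 0.01Q = 2 + 0.056Q → Q* = 878.7879, P* = 51.2121.
At the ceiling P = 19.2, quantity supplied = (19.2 − 2)/0.056 = 307.1429.
Willingness to pay at Q' = 307.1429: 60 − 0.01·307.1429 = 56.9286.
ΔQ = 878.7879 − 307.1429 = 571.645; wedge = 56.9286 − 19.2 = 37.7286.
DWL = ½ × 571.645 × 37.7286 = $10783.68 thousand.

$10783.68 thousand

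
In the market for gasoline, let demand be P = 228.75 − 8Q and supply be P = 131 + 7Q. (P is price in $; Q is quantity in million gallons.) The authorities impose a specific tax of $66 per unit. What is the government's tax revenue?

$139.70 million

Competitive equilibrium: 228.75 − 8Q = 131 + 7Q → Q* = 6.5167, P* = 176.6167.
With the tax, the buyer price exceeds the seller price by 66: (228.75 − 8Q) − (131 + 7Q) = 66 → Q' = 2.1167.
Tax revenue = 66 × 2.1167 = $139.70 million.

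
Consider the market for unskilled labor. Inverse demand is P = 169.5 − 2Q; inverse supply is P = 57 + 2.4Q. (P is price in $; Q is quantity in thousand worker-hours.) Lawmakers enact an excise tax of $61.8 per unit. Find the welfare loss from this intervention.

$434 thousand

Competitive equilibrium: 169.5 − 2Q = 57 + 2.4Q → Q* = 25.56818, P* = 118.36364.
With the tax, the buyer price exceeds the seller price by 61.8: (169.5 − 2Q) − (57 + 2.4Q) = 61.8 → Q' = 11.52273.
ΔQ = 25.56818 − 11.52273 = 14.04545; the wedge equals the tax, 61.8.
DWL = ½ × 14.04545 × 61.8 = $434 thousand.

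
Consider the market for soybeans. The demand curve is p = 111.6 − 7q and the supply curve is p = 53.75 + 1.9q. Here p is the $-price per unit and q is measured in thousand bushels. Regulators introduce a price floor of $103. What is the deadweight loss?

Competitive equilibrium: 111.6 − 7q = 53.75 + 1.9q → q* = 6.5, p* = 66.1.
At the floor p = 103, quantity demanded = (111.6 − 103)/7 = 1.2286.
Sellers' marginal cost at q' = 1.2286: 53.75 + 1.9·1.2286 = 56.0843.
Δq = 6.5 − 1.2286 = 5.2714; wedge = 103 − 56.0843 = 46.9157.
The triangle = ½ × 5.2714 × 46.9157 = $123.66 thousand.

$123.66 thousand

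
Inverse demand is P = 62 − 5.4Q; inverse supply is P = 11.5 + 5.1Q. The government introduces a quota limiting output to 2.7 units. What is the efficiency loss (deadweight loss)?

Competitive equilibrium: 62 − 5.4Q = 11.5 + 5.1Q → Q* = 4.8095, P* = 36.0286.
At Q = 2.7: demand price = 62 − 5.4·2.7 = 47.42; supply price = 11.5 + 5.1·2.7 = 25.27.
ΔQ = 4.8095 − 2.7 = 2.1095; wedge = 47.42 − 25.27 = 22.15.
The triangle = ½ × 2.1095 × 22.15 = 23.36.

23.36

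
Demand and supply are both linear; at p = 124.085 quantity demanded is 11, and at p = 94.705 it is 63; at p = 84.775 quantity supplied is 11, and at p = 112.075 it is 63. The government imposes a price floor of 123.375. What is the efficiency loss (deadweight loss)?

Demand slope = (94.705 − 124.085)/(63 − 11) = −0.565, so p = 130.3 − 0.565q.
Supply slope = (112.075 − 84.775)/(63 − 11) = 0.525, so p = 79 + 0.525q.
Competitive equilibrium: 130.3 − 0.565q = 79 + 0.525q → q* = 47.06422, p* = 103.70872.
At the floor p = 123.375, quantity demanded = (130.3 − 123.375)/0.565 = 12.25664.
Sellers' marginal cost at q' = 12.25664: 79 + 0.525·12.25664 = 85.43474.
Δq = 47.06422 − 12.25664 = 34.80758; wedge = 123.375 − 85.43474 = 37.94026.
DWL = ½ × 34.80758 × 37.94026 = 660.30.

660.30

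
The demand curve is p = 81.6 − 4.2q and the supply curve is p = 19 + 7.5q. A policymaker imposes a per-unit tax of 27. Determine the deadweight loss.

Competitive equilibrium: 81.6 − 4.2q = 19 + 7.5q → q* = 5.3504, p* = 59.1282.
With the tax, the buyer price exceeds the seller price by 27: (81.6 − 4.2q) − (19 + 7.5q) = 27 → q' = 3.0427.
Δq = 5.3504 − 3.0427 = 2.3077; the wedge equals the tax, 27.
DWL = ½ × 2.3077 × 27 = 31.15.

31.15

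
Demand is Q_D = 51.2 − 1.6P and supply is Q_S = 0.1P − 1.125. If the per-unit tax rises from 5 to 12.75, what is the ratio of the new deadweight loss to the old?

6.5025

In inverse form: demand P = 32 − 0.625Q, supply P = 11.25 + 10Q.
Competitive equilibrium: 32 − 0.625Q = 11.25 + 10Q → Q* = 1.9529, P* = 30.7794.
For a per-unit tax t: ΔQ = t/10.625, so DWL = ½·t·(t/10.625) = t²/21.25.
At t = 5: DWL = 1.176. At t = 12.75: DWL = 7.65.
Ratio = (12.75/5)² = 6.5025.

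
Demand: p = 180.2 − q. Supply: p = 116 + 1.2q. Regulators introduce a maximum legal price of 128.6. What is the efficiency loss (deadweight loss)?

Competitive equilibrium: 180.2 − q = 116 + 1.2q → q* = 29.1818, p* = 151.0182.
At the ceiling p = 128.6, quantity supplied = (128.6 − 116)/1.2 = 10.5.
Willingness to pay at q' = 10.5: 180.2 − 1·10.5 = 169.7.
Δq = 29.1818 − 10.5 = 18.6818; wedge = 169.7 − 128.6 = 41.1.
Deadweight loss = ½ × 18.6818 × 41.1 = 383.91.

383.91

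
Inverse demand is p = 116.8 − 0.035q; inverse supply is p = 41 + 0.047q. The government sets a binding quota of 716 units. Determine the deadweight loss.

1780.49

Competitive equilibrium: 116.8 − 0.035q = 41 + 0.047q → q* = 924.3902, p* = 84.4463.
At q = 716: demand price = 116.8 − 0.035·716 = 91.74; supply price = 41 + 0.047·716 = 74.652.
Δq = 924.3902 − 716 = 208.3902; wedge = 91.74 − 74.652 = 17.088.
Deadweight loss = ½ × 208.3902 × 17.088 = 1780.49.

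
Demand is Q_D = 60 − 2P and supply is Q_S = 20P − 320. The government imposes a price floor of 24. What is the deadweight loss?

In inverse form: demand P = 30 − 0.5Q, supply P = 16 + 0.05Q.
Competitive equilibrium: 30 − 0.5Q = 16 + 0.05Q → Q* = 25.4545, P* = 17.2727.
At the floor P = 24, quantity demanded = (30 − 24)/0.5 = 12.
Sellers' marginal cost at Q' = 12: 16 + 0.05·12 = 16.6.
ΔQ = 25.4545 − 12 = 13.4545; wedge = 24 − 16.6 = 7.4.
The triangle = ½ × 13.4545 × 7.4 = 49.78.

49.78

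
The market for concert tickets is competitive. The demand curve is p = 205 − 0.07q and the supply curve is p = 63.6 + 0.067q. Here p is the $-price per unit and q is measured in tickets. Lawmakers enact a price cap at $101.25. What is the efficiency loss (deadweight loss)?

$15143.02

Competitive equilibrium: 205 − 0.07q = 63.6 + 0.067q → q* = 1032.1168, p* = 132.7518.
At the ceiling p = 101.25, quantity supplied = (101.25 − 63.6)/0.067 = 561.9403.
Willingness to pay at q' = 561.9403: 205 − 0.07·561.9403 = 165.6642.
Δq = 1032.1168 − 561.9403 = 470.1765; wedge = 165.6642 − 101.25 = 64.4142.
Welfare loss = ½ × 470.1765 × 64.4142 = $15143.02.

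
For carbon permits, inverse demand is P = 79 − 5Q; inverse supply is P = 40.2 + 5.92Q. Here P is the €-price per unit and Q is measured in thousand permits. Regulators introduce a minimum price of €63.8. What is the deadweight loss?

€1.44 thousand

Competitive equilibrium: 79 − 5Q = 40.2 + 5.92Q → Q* = 3.5531, P* = 61.2344.
At the floor P = 63.8, quantity demanded = (79 − 63.8)/5 = 3.04.
Sellers' marginal cost at Q' = 3.04: 40.2 + 5.92·3.04 = 58.1968.
ΔQ = 3.5531 − 3.04 = 0.5131; wedge = 63.8 − 58.1968 = 5.6032.
Welfare loss = ½ × 0.5131 × 5.6032 = €1.44 thousand.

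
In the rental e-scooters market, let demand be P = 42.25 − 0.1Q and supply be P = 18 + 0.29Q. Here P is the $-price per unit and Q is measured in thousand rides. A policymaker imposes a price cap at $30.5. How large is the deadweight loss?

Competitive equilibrium: 42.25 − 0.1Q = 18 + 0.29Q → Q* = 62.1795, P* = 36.0321.
At the ceiling P = 30.5, quantity supplied = (30.5 − 18)/0.29 = 43.1034.
Willingness to pay at Q' = 43.1034: 42.25 − 0.1·43.1034 = 37.9397.
ΔQ = 62.1795 − 43.1034 = 19.0761; wedge = 37.9397 − 30.5 = 7.4397.
Welfare loss = ½ × 19.0761 × 7.4397 = $70.96 thousand.

$70.96 thousand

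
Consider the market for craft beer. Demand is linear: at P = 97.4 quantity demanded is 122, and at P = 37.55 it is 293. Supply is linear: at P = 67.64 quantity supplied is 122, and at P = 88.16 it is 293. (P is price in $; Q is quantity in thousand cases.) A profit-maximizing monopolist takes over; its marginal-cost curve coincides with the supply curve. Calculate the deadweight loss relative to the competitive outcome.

Demand slope = (37.55 − 97.4)/(293 − 122) = −0.35, so P = 140.1 − 0.35Q.
Supply slope = (88.16 − 67.64)/(293 − 122) = 0.12, so P = 53 + 0.12Q.
Competitive equilibrium: 140.1 − 0.35Q = 53 + 0.12Q → Q* = 185.3191, P* = 75.2383.
Marginal revenue: MR = 140.1 − 0.7Q. Set MR = MC: 140.1 − 0.7Q = 53 + 0.12Q → Q_m = 106.2195.
Price P_m = 140.1 − 0.35·106.2195 = 102.9232; MC(Q_m) = 53 + 0.12·106.2195 = 65.7463.
Competitive Q* = 185.3191, so ΔQ = 79.0996; wedge = 102.9232 − 65.7463 = 37.1769.
Welfare loss = ½ × 79.0996 × 37.1769 = $1470.34 thousand.

$1470.34 thousand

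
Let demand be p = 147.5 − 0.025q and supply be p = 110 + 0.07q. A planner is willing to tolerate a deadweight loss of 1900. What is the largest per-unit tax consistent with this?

Competitive equilibrium: 147.5 − 0.025q = 110 + 0.07q → q* = 394.7368, p* = 137.6316.
A tax t gives Δq = t/0.095 and wedge t, so DWL = t²/0.19.
t²/0.19 = 1900 → t² = 361 → t = 19.

19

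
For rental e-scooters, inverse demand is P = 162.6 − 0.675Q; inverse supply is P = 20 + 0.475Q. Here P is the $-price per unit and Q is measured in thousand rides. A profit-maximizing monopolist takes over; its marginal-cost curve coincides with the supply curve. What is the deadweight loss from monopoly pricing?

$1209.46 thousand

Competitive equilibrium: 162.6 − 0.675Q = 20 + 0.475Q → Q* = 124, P* = 78.9.
Marginal revenue: MR = 162.6 − 1.35Q. Set MR = MC: 162.6 − 1.35Q = 20 + 0.475Q → Q_m = 78.137.
Price P_m = 162.6 − 0.675·78.137 = 109.8575; MC(Q_m) = 20 + 0.475·78.137 = 57.1151.
Competitive Q* = 124, so ΔQ = 45.863; wedge = 109.8575 − 57.1151 = 52.7424.
Welfare loss = ½ × 45.863 × 52.7424 = $1209.46 thousand.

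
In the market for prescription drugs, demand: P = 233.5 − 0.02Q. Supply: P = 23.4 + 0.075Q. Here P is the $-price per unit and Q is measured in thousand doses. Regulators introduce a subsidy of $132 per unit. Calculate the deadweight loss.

Competitive equilibrium: 233.5 − 0.02Q = 23.4 + 0.075Q → Q* = 2211.5789, P* = 189.2684.
The subsidy lowers effective supply by 132: P = 0.075Q − 108.6.
New quantity: 233.5 − 0.02Q = 0.075Q − 108.6 → Q' = 3601.0526.
Overproduction ΔQ = 3601.0526 − 2211.5789 = 1389.4737; wedge = subsidy = 132.
The triangle = ½ × 1389.4737 × 132 = $91705.26 thousand.

$91705.26 thousand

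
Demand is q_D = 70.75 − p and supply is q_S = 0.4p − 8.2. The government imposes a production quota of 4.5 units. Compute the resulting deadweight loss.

In inverse form: demand p = 70.75 − q, supply p = 20.5 + 2.5q.
Competitive equilibrium: 70.75 − q = 20.5 + 2.5q → q* = 14.35714, p* = 56.39286.
At q = 4.5: demand price = 70.75 − 1·4.5 = 66.25; supply price = 20.5 + 2.5·4.5 = 31.75.
Δq = 14.35714 − 4.5 = 9.85714; wedge = 66.25 − 31.75 = 34.5.
DWL = ½ × 9.85714 × 34.5 = 170.04.

170.04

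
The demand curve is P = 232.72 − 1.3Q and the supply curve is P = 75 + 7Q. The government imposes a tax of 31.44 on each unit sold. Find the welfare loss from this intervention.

59.55

Competitive equilibrium: 232.72 − 1.3Q = 75 + 7Q → Q* = 19.0024, P* = 208.0169.
With the tax, the buyer price exceeds the seller price by 31.44: (232.72 − 1.3Q) − (75 + 7Q) = 31.44 → Q' = 15.2145.
ΔQ = 19.0024 − 15.2145 = 3.7879; the wedge equals the tax, 31.44.
The triangle = ½ × 3.7879 × 31.44 = 59.55.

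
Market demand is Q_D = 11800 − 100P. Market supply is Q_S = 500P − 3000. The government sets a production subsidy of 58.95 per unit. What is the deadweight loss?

In inverse form: demand P = 118 − 0.01Q, supply P = 6 + 0.002Q.
Competitive equilibrium: 118 − 0.01Q = 6 + 0.002Q → Q* = 9333.3333, P* = 24.6667.
The subsidy lowers effective supply by 58.95: P = 0.002Q − 52.95.
New quantity: 118 − 0.01Q = 0.002Q − 52.95 → Q' = 14245.8333.
Overproduction ΔQ = 14245.8333 − 9333.3333 = 4912.5; wedge = subsidy = 58.95.
The triangle = ½ × 4912.5 × 58.95 = 144795.94.

144795.94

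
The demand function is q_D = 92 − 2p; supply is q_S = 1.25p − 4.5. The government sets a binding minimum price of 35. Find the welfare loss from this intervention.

73.25

In inverse form: demand p = 46 − 0.5q, supply p = 3.6 + 0.8q.
Competitive equilibrium: 46 − 0.5q = 3.6 + 0.8q → q* = 32.6154, p* = 29.6923.
At the floor p = 35, quantity demanded = (46 − 35)/0.5 = 22.
Sellers' marginal cost at q' = 22: 3.6 + 0.8·22 = 21.2.
Δq = 32.6154 − 22 = 10.6154; wedge = 35 − 21.2 = 13.8.
The triangle = ½ × 10.6154 × 13.8 = 73.25.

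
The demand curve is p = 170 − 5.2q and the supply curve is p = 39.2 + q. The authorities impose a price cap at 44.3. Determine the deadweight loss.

793.28

Competitive equilibrium: 170 − 5.2q = 39.2 + q → q* = 21.0968, p* = 60.2968.
At the ceiling p = 44.3, quantity supplied = (44.3 − 39.2)/1 = 5.1.
Willingness to pay at q' = 5.1: 170 − 5.2·5.1 = 143.48.
Δq = 21.0968 − 5.1 = 15.9968; wedge = 143.48 − 44.3 = 99.18.
Deadweight loss = ½ × 15.9968 × 99.18 = 793.28.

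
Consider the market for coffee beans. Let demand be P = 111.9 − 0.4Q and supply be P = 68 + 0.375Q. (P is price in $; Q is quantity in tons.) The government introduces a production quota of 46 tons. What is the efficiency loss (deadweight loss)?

$43.91

Competitive equilibrium: 111.9 − 0.4Q = 68 + 0.375Q → Q* = 56.6452, P* = 89.2419.
At Q = 46: demand price = 111.9 − 0.4·46 = 93.5; supply price = 68 + 0.375·46 = 85.25.
ΔQ = 56.6452 − 46 = 10.6452; wedge = 93.5 − 85.25 = 8.25.
Deadweight loss = ½ × 10.6452 × 8.25 = $43.91.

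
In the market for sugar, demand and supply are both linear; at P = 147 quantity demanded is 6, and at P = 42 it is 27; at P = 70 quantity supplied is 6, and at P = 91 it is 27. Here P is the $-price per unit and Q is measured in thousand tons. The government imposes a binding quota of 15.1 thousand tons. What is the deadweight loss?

Demand slope = (42 − 147)/(27 − 6) = −5, so P = 177 − 5Q.
Supply slope = (91 − 70)/(27 − 6) = 1, so P = 64 + Q.
Competitive equilibrium: 177 − 5Q = 64 + Q → Q* = 18.8333, P* = 82.8333.
At Q = 15.1: demand price = 177 − 5·15.1 = 101.5; supply price = 64 + 1·15.1 = 79.1.
ΔQ = 18.8333 − 15.1 = 3.7333; wedge = 101.5 − 79.1 = 22.4.
DWL = ½ × 3.7333 × 22.4 = $41.81 thousand.

$41.81 thousand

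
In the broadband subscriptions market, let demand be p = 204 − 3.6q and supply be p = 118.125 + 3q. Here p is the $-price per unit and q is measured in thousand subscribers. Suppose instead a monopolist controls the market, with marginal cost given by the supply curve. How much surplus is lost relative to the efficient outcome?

$69.59 thousand

Competitive equilibrium: 204 − 3.6q = 118.125 + 3q → q* = 13.0114, p* = 157.1591.
Marginal revenue: MR = 204 − 7.2q. Set MR = MC: 204 − 7.2q = 118.125 + 3q → q_m = 8.4191.
Price p_m = 204 − 3.6·8.4191 = 173.6912; MC(q_m) = 118.125 + 3·8.4191 = 143.3823.
Competitive q* = 13.0114, so Δq = 4.5923; wedge = 173.6912 − 143.3823 = 30.3089.
Deadweight loss = ½ × 4.5923 × 30.3089 = $69.59 thousand.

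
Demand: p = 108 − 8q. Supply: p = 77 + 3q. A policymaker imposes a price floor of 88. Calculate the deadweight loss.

Competitive equilibrium: 108 − 8q = 77 + 3q → q* = 2.8182, p* = 85.4545.
At the floor p = 88, quantity demanded = (108 − 88)/8 = 2.5.
Sellers' marginal cost at q' = 2.5: 77 + 3·2.5 = 84.5.
Δq = 2.8182 − 2.5 = 0.3182; wedge = 88 − 84.5 = 3.5.
Welfare loss = ½ × 0.3182 × 3.5 = 0.56.

0.56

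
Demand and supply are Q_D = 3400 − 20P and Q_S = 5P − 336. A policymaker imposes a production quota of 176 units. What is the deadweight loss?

In inverse form: demand P = 170 − 0.05Q, supply P = 67.2 + 0.2Q.
Competitive equilibrium: 170 − 0.05Q = 67.2 + 0.2Q → Q* = 411.2, P* = 149.44.
At Q = 176: demand price = 170 − 0.05·176 = 161.2; supply price = 67.2 + 0.2·176 = 102.4.
ΔQ = 411.2 − 176 = 235.2; wedge = 161.2 − 102.4 = 58.8.
DWL = ½ × 235.2 × 58.8 = 6914.88.

6914.88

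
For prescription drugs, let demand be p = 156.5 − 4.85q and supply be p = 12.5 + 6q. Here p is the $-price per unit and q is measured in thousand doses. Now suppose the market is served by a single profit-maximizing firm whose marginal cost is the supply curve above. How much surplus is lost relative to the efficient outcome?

$91.19 thousand

Competitive equilibrium: 156.5 − 4.85q = 12.5 + 6q → q* = 13.2719, p* = 92.1313.
Marginal revenue: MR = 156.5 − 9.7q. Set MR = MC: 156.5 − 9.7q = 12.5 + 6q → q_m = 9.172.
Price p_m = 156.5 − 4.85·9.172 = 112.0158; MC(q_m) = 12.5 + 6·9.172 = 67.532.
Competitive q* = 13.2719, so Δq = 4.0999; wedge = 112.0158 − 67.532 = 44.4838.
Welfare loss = ½ × 4.0999 × 44.4838 = $91.19 thousand.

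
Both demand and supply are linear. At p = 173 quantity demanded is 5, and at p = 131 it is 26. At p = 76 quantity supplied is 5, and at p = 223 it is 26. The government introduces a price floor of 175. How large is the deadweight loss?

624.22

Demand slope = (131 − 173)/(26 − 5) = −2, so p = 183 − 2q.
Supply slope = (223 − 76)/(26 − 5) = 7, so p = 41 + 7q.
Competitive equilibrium: 183 − 2q = 41 + 7q → q* = 15.7778, p* = 151.4444.
At the floor p = 175, quantity demanded = (183 − 175)/2 = 4.
Sellers' marginal cost at q' = 4: 41 + 7·4 = 69.
Δq = 15.7778 − 4 = 11.7778; wedge = 175 − 69 = 106.
Deadweight loss = ½ × 11.7778 × 106 = 624.22.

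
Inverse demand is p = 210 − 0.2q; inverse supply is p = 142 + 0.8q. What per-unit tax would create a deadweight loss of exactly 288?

24

Competitive equilibrium: 210 − 0.2q = 142 + 0.8q → q* = 68, p* = 196.4.
A tax t gives Δq = t/1 and wedge t, so DWL = t²/2.
t²/2 = 288 → t² = 576 → t = 24.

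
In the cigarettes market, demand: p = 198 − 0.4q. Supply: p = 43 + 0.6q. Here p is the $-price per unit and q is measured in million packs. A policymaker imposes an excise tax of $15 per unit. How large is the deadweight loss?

Competitive equilibrium: 198 − 0.4q = 43 + 0.6q → q* = 155, p* = 136.
With the tax, the buyer price exceeds the seller price by 15: (198 − 0.4q) − (43 + 0.6q) = 15 → q' = 140.
Δq = 155 − 140 = 15; the wedge equals the tax, 15.
The triangle = ½ × 15 × 15 = $112.50 million.

$112.50 million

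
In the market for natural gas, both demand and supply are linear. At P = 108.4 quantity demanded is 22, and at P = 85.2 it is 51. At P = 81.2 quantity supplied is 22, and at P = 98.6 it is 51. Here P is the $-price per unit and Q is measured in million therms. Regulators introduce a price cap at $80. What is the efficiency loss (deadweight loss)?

$321.43 million

Demand slope = (85.2 − 108.4)/(51 − 22) = −0.8, so P = 126 − 0.8Q.
Supply slope = (98.6 − 81.2)/(51 − 22) = 0.6, so P = 68 + 0.6Q.
Competitive equilibrium: 126 − 0.8Q = 68 + 0.6Q → Q* = 41.4286, P* = 92.8571.
At the ceiling P = 80, quantity supplied = (80 − 68)/0.6 = 20.
Willingness to pay at Q' = 20: 126 − 0.8·20 = 110.
ΔQ = 41.4286 − 20 = 21.4286; wedge = 110 − 80 = 30.
DWL = ½ × 21.4286 × 30 = $321.43 million.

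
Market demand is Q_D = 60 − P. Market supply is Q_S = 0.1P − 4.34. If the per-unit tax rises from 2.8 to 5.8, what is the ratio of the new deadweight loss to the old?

4.291

In inverse form: demand P = 60 − Q, supply P = 43.4 + 10Q.
Competitive equilibrium: 60 − Q = 43.4 + 10Q → Q* = 1.5091, P* = 58.4909.
For a per-unit tax t: ΔQ = t/11, so DWL = ½·t·(t/11) = t²/22.
At t = 2.8: DWL = 0.356. At t = 5.8: DWL = 1.529.
Ratio = (5.8/2.8)² = 4.291.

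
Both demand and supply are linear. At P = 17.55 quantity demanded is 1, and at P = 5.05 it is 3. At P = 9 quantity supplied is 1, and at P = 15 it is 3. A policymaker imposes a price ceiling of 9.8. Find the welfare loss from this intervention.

2

Demand slope = (5.05 − 17.55)/(3 − 1) = −6.25, so P = 23.8 − 6.25Q.
Supply slope = (15 − 9)/(3 − 1) = 3, so P = 6 + 3Q.
Competitive equilibrium: 23.8 − 6.25Q = 6 + 3Q → Q* = 1.9243, P* = 11.773.
At the ceiling P = 9.8, quantity supplied = (9.8 − 6)/3 = 1.2667.
Willingness to pay at Q' = 1.2667: 23.8 − 6.25·1.2667 = 15.8831.
ΔQ = 1.9243 − 1.2667 = 0.6576; wedge = 15.8831 − 9.8 = 6.0831.
The triangle = ½ × 0.6576 × 6.0831 = 2.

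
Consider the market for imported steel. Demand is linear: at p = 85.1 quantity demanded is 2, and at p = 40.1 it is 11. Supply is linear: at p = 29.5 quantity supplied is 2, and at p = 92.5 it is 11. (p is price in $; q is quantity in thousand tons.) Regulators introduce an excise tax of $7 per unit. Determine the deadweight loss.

$2.04 thousand

Demand slope = (40.1 − 85.1)/(11 − 2) = −5, so p = 95.1 − 5q.
Supply slope = (92.5 − 29.5)/(11 − 2) = 7, so p = 15.5 + 7q.
Competitive equilibrium: 95.1 − 5q = 15.5 + 7q → q* = 6.6333, p* = 61.9333.
With the tax, the buyer price exceeds the seller price by 7: (95.1 − 5q) − (15.5 + 7q) = 7 → q' = 6.05.
Δq = 6.6333 − 6.05 = 0.5833; the wedge equals the tax, 7.
Welfare loss = ½ × 0.5833 × 7 = $2.04 thousand.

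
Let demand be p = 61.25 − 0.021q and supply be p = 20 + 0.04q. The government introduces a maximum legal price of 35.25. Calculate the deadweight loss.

2653.89

Competitive equilibrium: 61.25 − 0.021q = 20 + 0.04q → q* = 676.22951, p* = 47.04918.
At the ceiling p = 35.25, quantity supplied = (35.25 − 20)/0.04 = 381.25.
Willingness to pay at q' = 381.25: 61.25 − 0.021·381.25 = 53.24375.
Δq = 676.22951 − 381.25 = 294.97951; wedge = 53.24375 − 35.25 = 17.99375.
The triangle = ½ × 294.97951 × 17.99375 = 2653.89.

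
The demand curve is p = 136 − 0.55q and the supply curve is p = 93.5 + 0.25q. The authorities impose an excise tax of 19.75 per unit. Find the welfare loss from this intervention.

243.79

Competitive equilibrium: 136 − 0.55q = 93.5 + 0.25q → q* = 53.125, p* = 106.7813.
With the tax, the buyer price exceeds the seller price by 19.75: (136 − 0.55q) − (93.5 + 0.25q) = 19.75 → q' = 28.4375.
Δq = 53.125 − 28.4375 = 24.6875; the wedge equals the tax, 19.75.
Welfare loss = ½ × 24.6875 × 19.75 = 243.79.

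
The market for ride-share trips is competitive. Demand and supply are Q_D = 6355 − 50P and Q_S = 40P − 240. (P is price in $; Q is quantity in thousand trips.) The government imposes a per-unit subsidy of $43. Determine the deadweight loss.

In inverse form: demand P = 127.1 − 0.02Q, supply P = 6 + 0.025Q.
Competitive equilibrium: 127.1 − 0.02Q = 6 + 0.025Q → Q* = 2691.11111, P* = 73.27778.
The subsidy lowers effective supply by 43: P = 0.025Q − 37.
New quantity: 127.1 − 0.02Q = 0.025Q − 37 → Q' = 3646.66667.
Overproduction ΔQ = 3646.66667 − 2691.11111 = 955.55556; wedge = subsidy = 43.
Welfare loss = ½ × 955.55556 × 43 = $20544.44 thousand.

$20544.44 thousand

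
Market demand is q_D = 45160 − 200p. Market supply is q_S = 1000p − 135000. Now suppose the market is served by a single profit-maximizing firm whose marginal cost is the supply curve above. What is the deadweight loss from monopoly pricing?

In inverse form: demand p = 225.8 − 0.005q, supply p = 135 + 0.001q.
Competitive equilibrium: 225.8 − 0.005q = 135 + 0.001q → q* = 15133.333333, p* = 150.133333.
Marginal revenue: MR = 225.8 − 0.01q. Set MR = MC: 225.8 − 0.01q = 135 + 0.001q → q_m = 8254.545455.
Price p_m = 225.8 − 0.005·8254.545455 = 184.527273; MC(q_m) = 135 + 0.001·8254.545455 = 143.254545.
Competitive q* = 15133.333333, so Δq = 6878.787878; wedge = 184.527273 − 143.254545 = 41.272728.
Welfare loss = ½ × 6878.787878 × 41.272728 = 141953.17.

141953.17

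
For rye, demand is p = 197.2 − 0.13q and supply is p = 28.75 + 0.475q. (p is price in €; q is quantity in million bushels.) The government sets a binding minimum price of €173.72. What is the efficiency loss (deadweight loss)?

Competitive equilibrium: 197.2 − 0.13q = 28.75 + 0.475q → q* = 278.42975, p* = 161.00413.
At the floor p = 173.72, quantity demanded = (197.2 − 173.72)/0.13 = 180.61538.
Sellers' marginal cost at q' = 180.61538: 28.75 + 0.475·180.61538 = 114.54231.
Δq = 278.42975 − 180.61538 = 97.81437; wedge = 173.72 − 114.54231 = 59.17769.
DWL = ½ × 97.81437 × 59.17769 = €2894.21 million.

€2894.21 million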